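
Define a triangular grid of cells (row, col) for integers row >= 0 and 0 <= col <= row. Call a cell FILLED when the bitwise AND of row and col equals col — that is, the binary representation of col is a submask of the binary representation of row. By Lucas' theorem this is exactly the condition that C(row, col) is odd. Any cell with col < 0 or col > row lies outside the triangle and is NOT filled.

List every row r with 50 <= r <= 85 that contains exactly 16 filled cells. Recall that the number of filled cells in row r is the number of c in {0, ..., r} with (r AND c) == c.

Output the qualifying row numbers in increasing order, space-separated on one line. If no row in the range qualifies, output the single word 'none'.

Row r has 2^popcount(r) filled cells, so we need popcount(r) = log2(16) = 4.
Scan r = 50..85 and keep those with exactly 4 one-bits:
r=50=110010 popcount=3 -> skip
r=51=110011 popcount=4 -> KEEP
r=52=110100 popcount=3 -> skip
r=53=110101 popcount=4 -> KEEP
r=54=110110 popcount=4 -> KEEP
r=55=110111 popcount=5 -> skip
r=56=111000 popcount=3 -> skip
r=57=111001 popcount=4 -> KEEP
r=58=111010 popcount=4 -> KEEP
r=59=111011 popcount=5 -> skip
r=60=111100 popcount=4 -> KEEP
r=61=111101 popcount=5 -> skip
r=62=111110 popcount=5 -> skip
r=63=111111 popcount=6 -> skip
r=64=1000000 popcount=1 -> skip
r=65=1000001 popcount=2 -> skip
r=66=1000010 popcount=2 -> skip
r=67=1000011 popcount=3 -> skip
r=68=1000100 popcount=2 -> skip
r=69=1000101 popcount=3 -> skip
r=70=1000110 popcount=3 -> skip
r=71=1000111 popcount=4 -> KEEP
r=72=1001000 popcount=2 -> skip
r=73=1001001 popcount=3 -> skip
r=74=1001010 popcount=3 -> skip
r=75=1001011 popcount=4 -> KEEP
r=76=1001100 popcount=3 -> skip
r=77=1001101 popcount=4 -> KEEP
r=78=1001110 popcount=4 -> KEEP
r=79=1001111 popcount=5 -> skip
r=80=1010000 popcount=2 -> skip
r=81=1010001 popcount=3 -> skip
r=82=1010010 popcount=3 -> skip
r=83=1010011 popcount=4 -> KEEP
r=84=1010100 popcount=3 -> skip
r=85=1010101 popcount=4 -> KEEP
Kept rows: 51 53 54 57 58 60 71 75 77 78 83 85

Answer: 51 53 54 57 58 60 71 75 77 78 83 85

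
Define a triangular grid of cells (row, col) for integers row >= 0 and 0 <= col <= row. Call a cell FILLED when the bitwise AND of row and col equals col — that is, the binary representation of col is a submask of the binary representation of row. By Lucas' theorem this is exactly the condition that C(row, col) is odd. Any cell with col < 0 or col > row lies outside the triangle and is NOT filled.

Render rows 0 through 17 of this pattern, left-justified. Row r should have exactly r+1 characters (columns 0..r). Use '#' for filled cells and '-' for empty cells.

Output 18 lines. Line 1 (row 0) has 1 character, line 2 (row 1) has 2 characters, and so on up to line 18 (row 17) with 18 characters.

r0=0: #
r1=1: ##
r2=10: #-#
r3=11: ####
r4=100: #---#
r5=101: ##--##
r6=110: #-#-#-#
r7=111: ########
r8=1000: #-------#
r9=1001: ##------##
r10=1010: #-#-----#-#
r11=1011: ####----####
r12=1100: #---#---#---#
r13=1101: ##--##--##--##
r14=1110: #-#-#-#-#-#-#-#
r15=1111: ################
r16=10000: #---------------#
r17=10001: ##--------------##

Answer: #
##
#-#
####
#---#
##--##
#-#-#-#
########
#-------#
##------##
#-#-----#-#
####----####
#---#---#---#
##--##--##--##
#-#-#-#-#-#-#-#
################
#---------------#
##--------------##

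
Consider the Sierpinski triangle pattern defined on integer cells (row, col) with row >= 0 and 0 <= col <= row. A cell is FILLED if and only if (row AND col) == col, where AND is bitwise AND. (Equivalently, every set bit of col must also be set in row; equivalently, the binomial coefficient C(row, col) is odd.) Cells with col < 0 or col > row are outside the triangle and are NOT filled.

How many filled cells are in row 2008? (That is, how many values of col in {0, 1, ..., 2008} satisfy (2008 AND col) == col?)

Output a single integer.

Answer: 128

Derivation:
2008 in binary = 11111011000
popcount(2008) = number of 1-bits in 11111011000 = 7
A col c satisfies (2008 AND c) == c iff every set bit of c is also set in 2008; each of the 7 set bits of 2008 can independently be on or off in c.
count = 2^7 = 128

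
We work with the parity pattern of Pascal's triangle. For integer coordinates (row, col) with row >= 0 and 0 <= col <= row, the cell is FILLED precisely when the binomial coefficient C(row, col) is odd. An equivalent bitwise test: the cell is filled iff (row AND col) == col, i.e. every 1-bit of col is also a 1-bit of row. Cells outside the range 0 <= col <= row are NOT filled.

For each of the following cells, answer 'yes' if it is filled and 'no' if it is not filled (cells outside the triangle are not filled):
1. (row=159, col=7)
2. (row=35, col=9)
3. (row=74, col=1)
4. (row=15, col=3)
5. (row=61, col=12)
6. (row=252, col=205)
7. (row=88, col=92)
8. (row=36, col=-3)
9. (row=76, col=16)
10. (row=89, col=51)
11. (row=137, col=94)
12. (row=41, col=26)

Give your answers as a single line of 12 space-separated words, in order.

(159,7): row=0b10011111, col=0b111, row AND col = 0b111 = 7; 7 == 7 -> filled
(35,9): row=0b100011, col=0b1001, row AND col = 0b1 = 1; 1 != 9 -> empty
(74,1): row=0b1001010, col=0b1, row AND col = 0b0 = 0; 0 != 1 -> empty
(15,3): row=0b1111, col=0b11, row AND col = 0b11 = 3; 3 == 3 -> filled
(61,12): row=0b111101, col=0b1100, row AND col = 0b1100 = 12; 12 == 12 -> filled
(252,205): row=0b11111100, col=0b11001101, row AND col = 0b11001100 = 204; 204 != 205 -> empty
(88,92): col outside [0, 88] -> not filled
(36,-3): col outside [0, 36] -> not filled
(76,16): row=0b1001100, col=0b10000, row AND col = 0b0 = 0; 0 != 16 -> empty
(89,51): row=0b1011001, col=0b110011, row AND col = 0b10001 = 17; 17 != 51 -> empty
(137,94): row=0b10001001, col=0b1011110, row AND col = 0b1000 = 8; 8 != 94 -> empty
(41,26): row=0b101001, col=0b11010, row AND col = 0b1000 = 8; 8 != 26 -> empty

Answer: yes no no yes yes no no no no no no no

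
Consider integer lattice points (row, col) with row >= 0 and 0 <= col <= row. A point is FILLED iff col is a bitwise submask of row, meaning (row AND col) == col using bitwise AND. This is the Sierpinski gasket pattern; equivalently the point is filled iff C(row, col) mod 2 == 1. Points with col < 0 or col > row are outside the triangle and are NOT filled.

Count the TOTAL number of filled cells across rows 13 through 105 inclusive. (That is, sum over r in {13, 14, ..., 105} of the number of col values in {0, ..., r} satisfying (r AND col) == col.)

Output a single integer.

Answer: 1298

Derivation:
r13=1101 pc3: +8 =8
r14=1110 pc3: +8 =16
r15=1111 pc4: +16 =32
r16=10000 pc1: +2 =34
r17=10001 pc2: +4 =38
r18=10010 pc2: +4 =42
r19=10011 pc3: +8 =50
r20=10100 pc2: +4 =54
r21=10101 pc3: +8 =62
r22=10110 pc3: +8 =70
r23=10111 pc4: +16 =86
r24=11000 pc2: +4 =90
r25=11001 pc3: +8 =98
r26=11010 pc3: +8 =106
r27=11011 pc4: +16 =122
r28=11100 pc3: +8 =130
r29=11101 pc4: +16 =146
r30=11110 pc4: +16 =162
r31=11111 pc5: +32 =194
r32=100000 pc1: +2 =196
r33=100001 pc2: +4 =200
r34=100010 pc2: +4 =204
r35=100011 pc3: +8 =212
r36=100100 pc2: +4 =216
r37=100101 pc3: +8 =224
r38=100110 pc3: +8 =232
r39=100111 pc4: +16 =248
r40=101000 pc2: +4 =252
r41=101001 pc3: +8 =260
r42=101010 pc3: +8 =268
r43=101011 pc4: +16 =284
r44=101100 pc3: +8 =292
r45=101101 pc4: +16 =308
r46=101110 pc4: +16 =324
r47=101111 pc5: +32 =356
r48=110000 pc2: +4 =360
r49=110001 pc3: +8 =368
r50=110010 pc3: +8 =376
r51=110011 pc4: +16 =392
r52=110100 pc3: +8 =400
r53=110101 pc4: +16 =416
r54=110110 pc4: +16 =432
r55=110111 pc5: +32 =464
r56=111000 pc3: +8 =472
r57=111001 pc4: +16 =488
r58=111010 pc4: +16 =504
r59=111011 pc5: +32 =536
r60=111100 pc4: +16 =552
r61=111101 pc5: +32 =584
r62=111110 pc5: +32 =616
r63=111111 pc6: +64 =680
r64=1000000 pc1: +2 =682
r65=1000001 pc2: +4 =686
r66=1000010 pc2: +4 =690
r67=1000011 pc3: +8 =698
r68=1000100 pc2: +4 =702
r69=1000101 pc3: +8 =710
r70=1000110 pc3: +8 =718
r71=1000111 pc4: +16 =734
r72=1001000 pc2: +4 =738
r73=1001001 pc3: +8 =746
r74=1001010 pc3: +8 =754
r75=1001011 pc4: +16 =770
r76=1001100 pc3: +8 =778
r77=1001101 pc4: +16 =794
r78=1001110 pc4: +16 =810
r79=1001111 pc5: +32 =842
r80=1010000 pc2: +4 =846
r81=1010001 pc3: +8 =854
r82=1010010 pc3: +8 =862
r83=1010011 pc4: +16 =878
r84=1010100 pc3: +8 =886
r85=1010101 pc4: +16 =902
r86=1010110 pc4: +16 =918
r87=1010111 pc5: +32 =950
r88=1011000 pc3: +8 =958
r89=1011001 pc4: +16 =974
r90=1011010 pc4: +16 =990
r91=1011011 pc5: +32 =1022
r92=1011100 pc4: +16 =1038
r93=1011101 pc5: +32 =1070
r94=1011110 pc5: +32 =1102
r95=1011111 pc6: +64 =1166
r96=1100000 pc2: +4 =1170
r97=1100001 pc3: +8 =1178
r98=1100010 pc3: +8 =1186
r99=1100011 pc4: +16 =1202
r100=1100100 pc3: +8 =1210
r101=1100101 pc4: +16 =1226
r102=1100110 pc4: +16 =1242
r103=1100111 pc5: +32 =1274
r104=1101000 pc3: +8 =1282
r105=1101001 pc4: +16 =1298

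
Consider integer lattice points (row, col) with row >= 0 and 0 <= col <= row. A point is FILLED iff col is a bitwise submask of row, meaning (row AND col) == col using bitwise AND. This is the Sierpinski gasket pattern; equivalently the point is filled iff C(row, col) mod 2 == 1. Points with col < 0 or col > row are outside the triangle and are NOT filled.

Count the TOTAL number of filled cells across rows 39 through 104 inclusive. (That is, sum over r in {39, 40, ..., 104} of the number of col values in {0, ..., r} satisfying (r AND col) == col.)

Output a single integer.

Answer: 1050

Derivation:
r39=100111 pc4: +16 =16
r40=101000 pc2: +4 =20
r41=101001 pc3: +8 =28
r42=101010 pc3: +8 =36
r43=101011 pc4: +16 =52
r44=101100 pc3: +8 =60
r45=101101 pc4: +16 =76
r46=101110 pc4: +16 =92
r47=101111 pc5: +32 =124
r48=110000 pc2: +4 =128
r49=110001 pc3: +8 =136
r50=110010 pc3: +8 =144
r51=110011 pc4: +16 =160
r52=110100 pc3: +8 =168
r53=110101 pc4: +16 =184
r54=110110 pc4: +16 =200
r55=110111 pc5: +32 =232
r56=111000 pc3: +8 =240
r57=111001 pc4: +16 =256
r58=111010 pc4: +16 =272
r59=111011 pc5: +32 =304
r60=111100 pc4: +16 =320
r61=111101 pc5: +32 =352
r62=111110 pc5: +32 =384
r63=111111 pc6: +64 =448
r64=1000000 pc1: +2 =450
r65=1000001 pc2: +4 =454
r66=1000010 pc2: +4 =458
r67=1000011 pc3: +8 =466
r68=1000100 pc2: +4 =470
r69=1000101 pc3: +8 =478
r70=1000110 pc3: +8 =486
r71=1000111 pc4: +16 =502
r72=1001000 pc2: +4 =506
r73=1001001 pc3: +8 =514
r74=1001010 pc3: +8 =522
r75=1001011 pc4: +16 =538
r76=1001100 pc3: +8 =546
r77=1001101 pc4: +16 =562
r78=1001110 pc4: +16 =578
r79=1001111 pc5: +32 =610
r80=1010000 pc2: +4 =614
r81=1010001 pc3: +8 =622
r82=1010010 pc3: +8 =630
r83=1010011 pc4: +16 =646
r84=1010100 pc3: +8 =654
r85=1010101 pc4: +16 =670
r86=1010110 pc4: +16 =686
r87=1010111 pc5: +32 =718
r88=1011000 pc3: +8 =726
r89=1011001 pc4: +16 =742
r90=1011010 pc4: +16 =758
r91=1011011 pc5: +32 =790
r92=1011100 pc4: +16 =806
r93=1011101 pc5: +32 =838
r94=1011110 pc5: +32 =870
r95=1011111 pc6: +64 =934
r96=1100000 pc2: +4 =938
r97=1100001 pc3: +8 =946
r98=1100010 pc3: +8 =954
r99=1100011 pc4: +16 =970
r100=1100100 pc3: +8 =978
r101=1100101 pc4: +16 =994
r102=1100110 pc4: +16 =1010
r103=1100111 pc5: +32 =1042
r104=1101000 pc3: +8 =1050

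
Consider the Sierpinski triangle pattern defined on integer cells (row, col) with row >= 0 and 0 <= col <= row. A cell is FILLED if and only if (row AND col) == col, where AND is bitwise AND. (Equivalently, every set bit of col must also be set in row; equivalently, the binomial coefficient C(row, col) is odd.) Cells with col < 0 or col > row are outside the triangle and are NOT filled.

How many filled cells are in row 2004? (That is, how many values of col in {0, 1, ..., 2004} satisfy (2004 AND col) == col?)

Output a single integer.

Answer: 128

Derivation:
2004 in binary = 11111010100
popcount(2004) = number of 1-bits in 11111010100 = 7
A col c satisfies (2004 AND c) == c iff every set bit of c is also set in 2004; each of the 7 set bits of 2004 can independently be on or off in c.
count = 2^7 = 128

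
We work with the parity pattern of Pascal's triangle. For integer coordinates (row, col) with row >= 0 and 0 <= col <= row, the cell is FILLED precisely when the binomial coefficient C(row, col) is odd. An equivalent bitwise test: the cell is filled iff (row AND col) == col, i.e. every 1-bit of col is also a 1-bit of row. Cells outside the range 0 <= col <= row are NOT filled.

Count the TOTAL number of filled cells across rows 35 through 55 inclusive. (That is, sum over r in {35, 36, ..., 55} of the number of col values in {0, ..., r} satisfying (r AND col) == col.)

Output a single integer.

Answer: 260

Derivation:
r35=100011 pc3: +8 =8
r36=100100 pc2: +4 =12
r37=100101 pc3: +8 =20
r38=100110 pc3: +8 =28
r39=100111 pc4: +16 =44
r40=101000 pc2: +4 =48
r41=101001 pc3: +8 =56
r42=101010 pc3: +8 =64
r43=101011 pc4: +16 =80
r44=101100 pc3: +8 =88
r45=101101 pc4: +16 =104
r46=101110 pc4: +16 =120
r47=101111 pc5: +32 =152
r48=110000 pc2: +4 =156
r49=110001 pc3: +8 =164
r50=110010 pc3: +8 =172
r51=110011 pc4: +16 =188
r52=110100 pc3: +8 =196
r53=110101 pc4: +16 =212
r54=110110 pc4: +16 =228
r55=110111 pc5: +32 =260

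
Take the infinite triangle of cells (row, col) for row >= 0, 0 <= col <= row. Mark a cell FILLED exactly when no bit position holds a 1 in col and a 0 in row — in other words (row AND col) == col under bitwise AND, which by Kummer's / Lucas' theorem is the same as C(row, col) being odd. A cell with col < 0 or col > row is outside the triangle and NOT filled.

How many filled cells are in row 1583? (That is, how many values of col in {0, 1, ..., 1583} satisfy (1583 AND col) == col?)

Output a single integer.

Answer: 128

Derivation:
1583 in binary = 11000101111
popcount(1583) = number of 1-bits in 11000101111 = 7
A col c satisfies (1583 AND c) == c iff every set bit of c is also set in 1583; each of the 7 set bits of 1583 can independently be on or off in c.
count = 2^7 = 128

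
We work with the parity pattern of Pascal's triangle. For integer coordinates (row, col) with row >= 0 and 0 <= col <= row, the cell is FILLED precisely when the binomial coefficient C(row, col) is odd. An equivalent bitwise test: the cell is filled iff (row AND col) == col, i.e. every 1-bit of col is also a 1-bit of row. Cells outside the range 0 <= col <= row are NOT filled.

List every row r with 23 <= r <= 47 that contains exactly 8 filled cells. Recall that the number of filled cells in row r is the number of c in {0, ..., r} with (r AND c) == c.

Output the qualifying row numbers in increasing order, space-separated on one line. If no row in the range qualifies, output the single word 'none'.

Answer: 25 26 28 35 37 38 41 42 44

Derivation:
Row r has 2^popcount(r) filled cells, so we need popcount(r) = log2(8) = 3.
Scan r = 23..47 and keep those with exactly 3 one-bits:
r=23=10111 popcount=4 -> skip
r=24=11000 popcount=2 -> skip
r=25=11001 popcount=3 -> KEEP
r=26=11010 popcount=3 -> KEEP
r=27=11011 popcount=4 -> skip
r=28=11100 popcount=3 -> KEEP
r=29=11101 popcount=4 -> skip
r=30=11110 popcount=4 -> skip
r=31=11111 popcount=5 -> skip
r=32=100000 popcount=1 -> skip
r=33=100001 popcount=2 -> skip
r=34=100010 popcount=2 -> skip
r=35=100011 popcount=3 -> KEEP
r=36=100100 popcount=2 -> skip
r=37=100101 popcount=3 -> KEEP
r=38=100110 popcount=3 -> KEEP
r=39=100111 popcount=4 -> skip
r=40=101000 popcount=2 -> skip
r=41=101001 popcount=3 -> KEEP
r=42=101010 popcount=3 -> KEEP
r=43=101011 popcount=4 -> skip
r=44=101100 popcount=3 -> KEEP
r=45=101101 popcount=4 -> skip
r=46=101110 popcount=4 -> skip
r=47=101111 popcount=5 -> skip
Kept rows: 25 26 28 35 37 38 41 42 44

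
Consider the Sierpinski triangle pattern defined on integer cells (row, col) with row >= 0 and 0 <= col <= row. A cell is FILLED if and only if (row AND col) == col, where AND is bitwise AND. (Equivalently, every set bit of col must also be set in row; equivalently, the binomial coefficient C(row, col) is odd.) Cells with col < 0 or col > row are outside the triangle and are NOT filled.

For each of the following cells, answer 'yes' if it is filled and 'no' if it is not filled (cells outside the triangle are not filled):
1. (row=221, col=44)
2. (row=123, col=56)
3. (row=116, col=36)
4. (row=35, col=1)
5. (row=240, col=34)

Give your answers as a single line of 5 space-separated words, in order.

Answer: no yes yes yes no

Derivation:
(221,44): row=0b11011101, col=0b101100, row AND col = 0b1100 = 12; 12 != 44 -> empty
(123,56): row=0b1111011, col=0b111000, row AND col = 0b111000 = 56; 56 == 56 -> filled
(116,36): row=0b1110100, col=0b100100, row AND col = 0b100100 = 36; 36 == 36 -> filled
(35,1): row=0b100011, col=0b1, row AND col = 0b1 = 1; 1 == 1 -> filled
(240,34): row=0b11110000, col=0b100010, row AND col = 0b100000 = 32; 32 != 34 -> empty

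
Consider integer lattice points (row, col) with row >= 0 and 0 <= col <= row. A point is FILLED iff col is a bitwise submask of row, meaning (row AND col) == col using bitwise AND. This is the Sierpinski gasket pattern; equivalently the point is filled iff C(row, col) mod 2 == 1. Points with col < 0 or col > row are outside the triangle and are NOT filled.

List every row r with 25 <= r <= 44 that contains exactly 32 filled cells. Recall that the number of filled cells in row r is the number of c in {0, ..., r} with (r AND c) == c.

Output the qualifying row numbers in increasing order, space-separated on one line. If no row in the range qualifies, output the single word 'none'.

Answer: 31

Derivation:
Row r has 2^popcount(r) filled cells, so we need popcount(r) = log2(32) = 5.
Scan r = 25..44 and keep those with exactly 5 one-bits:
r=25=11001 popcount=3 -> skip
r=26=11010 popcount=3 -> skip
r=27=11011 popcount=4 -> skip
r=28=11100 popcount=3 -> skip
r=29=11101 popcount=4 -> skip
r=30=11110 popcount=4 -> skip
r=31=11111 popcount=5 -> KEEP
r=32=100000 popcount=1 -> skip
r=33=100001 popcount=2 -> skip
r=34=100010 popcount=2 -> skip
r=35=100011 popcount=3 -> skip
r=36=100100 popcount=2 -> skip
r=37=100101 popcount=3 -> skip
r=38=100110 popcount=3 -> skip
r=39=100111 popcount=4 -> skip
r=40=101000 popcount=2 -> skip
r=41=101001 popcount=3 -> skip
r=42=101010 popcount=3 -> skip
r=43=101011 popcount=4 -> skip
r=44=101100 popcount=3 -> skip
Kept rows: 31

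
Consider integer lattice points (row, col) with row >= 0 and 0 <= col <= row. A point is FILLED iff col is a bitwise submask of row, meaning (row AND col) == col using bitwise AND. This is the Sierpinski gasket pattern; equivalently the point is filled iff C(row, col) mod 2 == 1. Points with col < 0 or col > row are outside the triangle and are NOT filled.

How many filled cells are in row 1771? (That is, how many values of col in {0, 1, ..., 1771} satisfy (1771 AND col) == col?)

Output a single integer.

Answer: 256

Derivation:
1771 in binary = 11011101011
popcount(1771) = number of 1-bits in 11011101011 = 8
A col c satisfies (1771 AND c) == c iff every set bit of c is also set in 1771; each of the 8 set bits of 1771 can independently be on or off in c.
count = 2^8 = 256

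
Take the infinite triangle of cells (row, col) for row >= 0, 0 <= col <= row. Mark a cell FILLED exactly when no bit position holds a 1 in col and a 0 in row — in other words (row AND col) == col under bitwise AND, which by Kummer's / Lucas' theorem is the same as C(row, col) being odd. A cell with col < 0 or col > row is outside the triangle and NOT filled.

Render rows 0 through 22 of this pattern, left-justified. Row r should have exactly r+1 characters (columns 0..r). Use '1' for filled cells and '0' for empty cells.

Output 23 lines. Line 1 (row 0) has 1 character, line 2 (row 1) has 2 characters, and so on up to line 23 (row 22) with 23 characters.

r0=0: 1
r1=1: 11
r2=10: 101
r3=11: 1111
r4=100: 10001
r5=101: 110011
r6=110: 1010101
r7=111: 11111111
r8=1000: 100000001
r9=1001: 1100000011
r10=1010: 10100000101
r11=1011: 111100001111
r12=1100: 1000100010001
r13=1101: 11001100110011
r14=1110: 101010101010101
r15=1111: 1111111111111111
r16=10000: 10000000000000001
r17=10001: 110000000000000011
r18=10010: 1010000000000000101
r19=10011: 11110000000000001111
r20=10100: 100010000000000010001
r21=10101: 1100110000000000110011
r22=10110: 10101010000000001010101

Answer: 1
11
101
1111
10001
110011
1010101
11111111
100000001
1100000011
10100000101
111100001111
1000100010001
11001100110011
101010101010101
1111111111111111
10000000000000001
110000000000000011
1010000000000000101
11110000000000001111
100010000000000010001
1100110000000000110011
10101010000000001010101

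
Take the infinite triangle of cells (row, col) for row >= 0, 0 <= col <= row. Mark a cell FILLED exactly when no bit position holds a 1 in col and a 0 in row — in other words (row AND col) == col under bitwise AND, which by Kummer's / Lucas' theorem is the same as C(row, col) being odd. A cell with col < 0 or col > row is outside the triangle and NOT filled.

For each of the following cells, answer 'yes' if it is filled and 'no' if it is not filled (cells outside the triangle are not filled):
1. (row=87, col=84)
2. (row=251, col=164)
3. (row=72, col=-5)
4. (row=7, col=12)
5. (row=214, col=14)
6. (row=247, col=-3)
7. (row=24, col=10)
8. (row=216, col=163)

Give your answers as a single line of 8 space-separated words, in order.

(87,84): row=0b1010111, col=0b1010100, row AND col = 0b1010100 = 84; 84 == 84 -> filled
(251,164): row=0b11111011, col=0b10100100, row AND col = 0b10100000 = 160; 160 != 164 -> empty
(72,-5): col outside [0, 72] -> not filled
(7,12): col outside [0, 7] -> not filled
(214,14): row=0b11010110, col=0b1110, row AND col = 0b110 = 6; 6 != 14 -> empty
(247,-3): col outside [0, 247] -> not filled
(24,10): row=0b11000, col=0b1010, row AND col = 0b1000 = 8; 8 != 10 -> empty
(216,163): row=0b11011000, col=0b10100011, row AND col = 0b10000000 = 128; 128 != 163 -> empty

Answer: yes no no no no no no no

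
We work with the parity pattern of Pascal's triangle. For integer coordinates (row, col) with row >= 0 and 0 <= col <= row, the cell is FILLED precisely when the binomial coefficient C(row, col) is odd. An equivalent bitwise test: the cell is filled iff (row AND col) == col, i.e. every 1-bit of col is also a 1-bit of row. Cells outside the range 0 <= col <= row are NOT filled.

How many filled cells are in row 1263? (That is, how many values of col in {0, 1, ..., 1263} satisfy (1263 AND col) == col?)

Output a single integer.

Answer: 256

Derivation:
1263 in binary = 10011101111
popcount(1263) = number of 1-bits in 10011101111 = 8
A col c satisfies (1263 AND c) == c iff every set bit of c is also set in 1263; each of the 8 set bits of 1263 can independently be on or off in c.
count = 2^8 = 256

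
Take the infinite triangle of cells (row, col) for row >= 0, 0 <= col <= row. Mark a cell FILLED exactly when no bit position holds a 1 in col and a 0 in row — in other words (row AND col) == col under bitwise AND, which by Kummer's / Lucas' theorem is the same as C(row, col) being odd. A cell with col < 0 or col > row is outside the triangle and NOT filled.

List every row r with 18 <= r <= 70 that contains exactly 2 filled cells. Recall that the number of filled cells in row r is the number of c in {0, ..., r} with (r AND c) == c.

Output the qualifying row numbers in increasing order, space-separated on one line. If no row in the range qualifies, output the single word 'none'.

Row r has 2^popcount(r) filled cells, so we need popcount(r) = log2(2) = 1.
Scan r = 18..70 and keep those with exactly 1 one-bits:
r=18=10010 popcount=2 -> skip
r=19=10011 popcount=3 -> skip
r=20=10100 popcount=2 -> skip
r=21=10101 popcount=3 -> skip
r=22=10110 popcount=3 -> skip
r=23=10111 popcount=4 -> skip
r=24=11000 popcount=2 -> skip
r=25=11001 popcount=3 -> skip
r=26=11010 popcount=3 -> skip
r=27=11011 popcount=4 -> skip
r=28=11100 popcount=3 -> skip
r=29=11101 popcount=4 -> skip
r=30=11110 popcount=4 -> skip
r=31=11111 popcount=5 -> skip
r=32=100000 popcount=1 -> KEEP
r=33=100001 popcount=2 -> skip
r=34=100010 popcount=2 -> skip
r=35=100011 popcount=3 -> skip
r=36=100100 popcount=2 -> skip
r=37=100101 popcount=3 -> skip
r=38=100110 popcount=3 -> skip
r=39=100111 popcount=4 -> skip
r=40=101000 popcount=2 -> skip
r=41=101001 popcount=3 -> skip
r=42=101010 popcount=3 -> skip
r=43=101011 popcount=4 -> skip
r=44=101100 popcount=3 -> skip
r=45=101101 popcount=4 -> skip
r=46=101110 popcount=4 -> skip
r=47=101111 popcount=5 -> skip
r=48=110000 popcount=2 -> skip
r=49=110001 popcount=3 -> skip
r=50=110010 popcount=3 -> skip
r=51=110011 popcount=4 -> skip
r=52=110100 popcount=3 -> skip
r=53=110101 popcount=4 -> skip
r=54=110110 popcount=4 -> skip
r=55=110111 popcount=5 -> skip
r=56=111000 popcount=3 -> skip
r=57=111001 popcount=4 -> skip
r=58=111010 popcount=4 -> skip
r=59=111011 popcount=5 -> skip
r=60=111100 popcount=4 -> skip
r=61=111101 popcount=5 -> skip
r=62=111110 popcount=5 -> skip
r=63=111111 popcount=6 -> skip
r=64=1000000 popcount=1 -> KEEP
r=65=1000001 popcount=2 -> skip
r=66=1000010 popcount=2 -> skip
r=67=1000011 popcount=3 -> skip
r=68=1000100 popcount=2 -> skip
r=69=1000101 popcount=3 -> skip
r=70=1000110 popcount=3 -> skip
Kept rows: 32 64

Answer: 32 64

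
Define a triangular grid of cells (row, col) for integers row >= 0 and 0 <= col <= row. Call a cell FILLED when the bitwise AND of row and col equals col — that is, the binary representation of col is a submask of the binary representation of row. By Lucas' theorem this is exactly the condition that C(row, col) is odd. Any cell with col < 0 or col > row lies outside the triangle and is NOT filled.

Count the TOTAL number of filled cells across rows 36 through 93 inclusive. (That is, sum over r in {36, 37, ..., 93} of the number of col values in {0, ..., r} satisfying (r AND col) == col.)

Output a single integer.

Answer: 858

Derivation:
r36=100100 pc2: +4 =4
r37=100101 pc3: +8 =12
r38=100110 pc3: +8 =20
r39=100111 pc4: +16 =36
r40=101000 pc2: +4 =40
r41=101001 pc3: +8 =48
r42=101010 pc3: +8 =56
r43=101011 pc4: +16 =72
r44=101100 pc3: +8 =80
r45=101101 pc4: +16 =96
r46=101110 pc4: +16 =112
r47=101111 pc5: +32 =144
r48=110000 pc2: +4 =148
r49=110001 pc3: +8 =156
r50=110010 pc3: +8 =164
r51=110011 pc4: +16 =180
r52=110100 pc3: +8 =188
r53=110101 pc4: +16 =204
r54=110110 pc4: +16 =220
r55=110111 pc5: +32 =252
r56=111000 pc3: +8 =260
r57=111001 pc4: +16 =276
r58=111010 pc4: +16 =292
r59=111011 pc5: +32 =324
r60=111100 pc4: +16 =340
r61=111101 pc5: +32 =372
r62=111110 pc5: +32 =404
r63=111111 pc6: +64 =468
r64=1000000 pc1: +2 =470
r65=1000001 pc2: +4 =474
r66=1000010 pc2: +4 =478
r67=1000011 pc3: +8 =486
r68=1000100 pc2: +4 =490
r69=1000101 pc3: +8 =498
r70=1000110 pc3: +8 =506
r71=1000111 pc4: +16 =522
r72=1001000 pc2: +4 =526
r73=1001001 pc3: +8 =534
r74=1001010 pc3: +8 =542
r75=1001011 pc4: +16 =558
r76=1001100 pc3: +8 =566
r77=1001101 pc4: +16 =582
r78=1001110 pc4: +16 =598
r79=1001111 pc5: +32 =630
r80=1010000 pc2: +4 =634
r81=1010001 pc3: +8 =642
r82=1010010 pc3: +8 =650
r83=1010011 pc4: +16 =666
r84=1010100 pc3: +8 =674
r85=1010101 pc4: +16 =690
r86=1010110 pc4: +16 =706
r87=1010111 pc5: +32 =738
r88=1011000 pc3: +8 =746
r89=1011001 pc4: +16 =762
r90=1011010 pc4: +16 =778
r91=1011011 pc5: +32 =810
r92=1011100 pc4: +16 =826
r93=1011101 pc5: +32 =858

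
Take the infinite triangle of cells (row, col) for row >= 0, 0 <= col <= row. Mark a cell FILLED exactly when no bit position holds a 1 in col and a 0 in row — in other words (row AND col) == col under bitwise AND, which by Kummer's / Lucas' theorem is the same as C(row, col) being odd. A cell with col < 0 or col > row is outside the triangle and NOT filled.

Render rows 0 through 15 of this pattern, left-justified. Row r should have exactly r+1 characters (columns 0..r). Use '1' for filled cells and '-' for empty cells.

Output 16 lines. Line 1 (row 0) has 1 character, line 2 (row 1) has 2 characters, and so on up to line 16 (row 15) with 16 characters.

Answer: 1
11
1-1
1111
1---1
11--11
1-1-1-1
11111111
1-------1
11------11
1-1-----1-1
1111----1111
1---1---1---1
11--11--11--11
1-1-1-1-1-1-1-1
1111111111111111

Derivation:
r0=0: 1
r1=1: 11
r2=10: 1-1
r3=11: 1111
r4=100: 1---1
r5=101: 11--11
r6=110: 1-1-1-1
r7=111: 11111111
r8=1000: 1-------1
r9=1001: 11------11
r10=1010: 1-1-----1-1
r11=1011: 1111----1111
r12=1100: 1---1---1---1
r13=1101: 11--11--11--11
r14=1110: 1-1-1-1-1-1-1-1
r15=1111: 1111111111111111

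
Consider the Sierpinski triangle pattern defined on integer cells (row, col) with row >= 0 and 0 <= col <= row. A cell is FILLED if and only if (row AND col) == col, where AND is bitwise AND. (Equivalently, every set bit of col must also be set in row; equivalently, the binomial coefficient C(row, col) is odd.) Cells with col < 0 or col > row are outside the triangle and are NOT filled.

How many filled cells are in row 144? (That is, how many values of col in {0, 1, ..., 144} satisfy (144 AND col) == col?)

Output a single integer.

144 in binary = 10010000
popcount(144) = number of 1-bits in 10010000 = 2
A col c satisfies (144 AND c) == c iff every set bit of c is also set in 144; each of the 2 set bits of 144 can independently be on or off in c.
count = 2^2 = 4

Answer: 4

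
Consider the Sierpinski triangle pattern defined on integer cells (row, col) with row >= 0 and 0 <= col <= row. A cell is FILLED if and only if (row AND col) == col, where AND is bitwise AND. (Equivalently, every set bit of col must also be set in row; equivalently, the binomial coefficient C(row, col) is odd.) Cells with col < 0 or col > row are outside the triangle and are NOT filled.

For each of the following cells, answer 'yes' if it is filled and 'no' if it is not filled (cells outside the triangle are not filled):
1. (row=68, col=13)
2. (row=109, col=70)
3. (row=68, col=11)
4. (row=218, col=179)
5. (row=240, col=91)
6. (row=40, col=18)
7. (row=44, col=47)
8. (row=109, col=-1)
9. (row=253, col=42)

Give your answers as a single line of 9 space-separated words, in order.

(68,13): row=0b1000100, col=0b1101, row AND col = 0b100 = 4; 4 != 13 -> empty
(109,70): row=0b1101101, col=0b1000110, row AND col = 0b1000100 = 68; 68 != 70 -> empty
(68,11): row=0b1000100, col=0b1011, row AND col = 0b0 = 0; 0 != 11 -> empty
(218,179): row=0b11011010, col=0b10110011, row AND col = 0b10010010 = 146; 146 != 179 -> empty
(240,91): row=0b11110000, col=0b1011011, row AND col = 0b1010000 = 80; 80 != 91 -> empty
(40,18): row=0b101000, col=0b10010, row AND col = 0b0 = 0; 0 != 18 -> empty
(44,47): col outside [0, 44] -> not filled
(109,-1): col outside [0, 109] -> not filled
(253,42): row=0b11111101, col=0b101010, row AND col = 0b101000 = 40; 40 != 42 -> empty

Answer: no no no no no no no no no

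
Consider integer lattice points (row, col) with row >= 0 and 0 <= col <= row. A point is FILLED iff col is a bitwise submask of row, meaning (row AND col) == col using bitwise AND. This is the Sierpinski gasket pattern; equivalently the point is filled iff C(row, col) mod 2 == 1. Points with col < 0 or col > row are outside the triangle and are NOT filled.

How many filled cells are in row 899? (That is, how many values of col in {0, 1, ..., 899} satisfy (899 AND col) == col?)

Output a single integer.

899 in binary = 1110000011
popcount(899) = number of 1-bits in 1110000011 = 5
A col c satisfies (899 AND c) == c iff every set bit of c is also set in 899; each of the 5 set bits of 899 can independently be on or off in c.
count = 2^5 = 32

Answer: 32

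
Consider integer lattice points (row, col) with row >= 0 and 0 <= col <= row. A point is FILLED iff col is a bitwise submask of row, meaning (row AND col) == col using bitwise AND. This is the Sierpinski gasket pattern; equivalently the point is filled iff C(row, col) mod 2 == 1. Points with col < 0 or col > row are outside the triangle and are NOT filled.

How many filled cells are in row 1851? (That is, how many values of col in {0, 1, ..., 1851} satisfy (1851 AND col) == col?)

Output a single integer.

Answer: 256

Derivation:
1851 in binary = 11100111011
popcount(1851) = number of 1-bits in 11100111011 = 8
A col c satisfies (1851 AND c) == c iff every set bit of c is also set in 1851; each of the 8 set bits of 1851 can independently be on or off in c.
count = 2^8 = 256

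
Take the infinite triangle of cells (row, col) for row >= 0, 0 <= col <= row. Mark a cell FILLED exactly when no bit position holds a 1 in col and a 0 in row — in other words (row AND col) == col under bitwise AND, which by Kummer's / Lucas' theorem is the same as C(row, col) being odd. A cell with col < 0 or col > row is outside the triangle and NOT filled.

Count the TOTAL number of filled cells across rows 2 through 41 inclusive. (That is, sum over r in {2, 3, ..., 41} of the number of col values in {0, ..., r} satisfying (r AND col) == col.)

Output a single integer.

r2=10 pc1: +2 =2
r3=11 pc2: +4 =6
r4=100 pc1: +2 =8
r5=101 pc2: +4 =12
r6=110 pc2: +4 =16
r7=111 pc3: +8 =24
r8=1000 pc1: +2 =26
r9=1001 pc2: +4 =30
r10=1010 pc2: +4 =34
r11=1011 pc3: +8 =42
r12=1100 pc2: +4 =46
r13=1101 pc3: +8 =54
r14=1110 pc3: +8 =62
r15=1111 pc4: +16 =78
r16=10000 pc1: +2 =80
r17=10001 pc2: +4 =84
r18=10010 pc2: +4 =88
r19=10011 pc3: +8 =96
r20=10100 pc2: +4 =100
r21=10101 pc3: +8 =108
r22=10110 pc3: +8 =116
r23=10111 pc4: +16 =132
r24=11000 pc2: +4 =136
r25=11001 pc3: +8 =144
r26=11010 pc3: +8 =152
r27=11011 pc4: +16 =168
r28=11100 pc3: +8 =176
r29=11101 pc4: +16 =192
r30=11110 pc4: +16 =208
r31=11111 pc5: +32 =240
r32=100000 pc1: +2 =242
r33=100001 pc2: +4 =246
r34=100010 pc2: +4 =250
r35=100011 pc3: +8 =258
r36=100100 pc2: +4 =262
r37=100101 pc3: +8 =270
r38=100110 pc3: +8 =278
r39=100111 pc4: +16 =294
r40=101000 pc2: +4 =298
r41=101001 pc3: +8 =306

Answer: 306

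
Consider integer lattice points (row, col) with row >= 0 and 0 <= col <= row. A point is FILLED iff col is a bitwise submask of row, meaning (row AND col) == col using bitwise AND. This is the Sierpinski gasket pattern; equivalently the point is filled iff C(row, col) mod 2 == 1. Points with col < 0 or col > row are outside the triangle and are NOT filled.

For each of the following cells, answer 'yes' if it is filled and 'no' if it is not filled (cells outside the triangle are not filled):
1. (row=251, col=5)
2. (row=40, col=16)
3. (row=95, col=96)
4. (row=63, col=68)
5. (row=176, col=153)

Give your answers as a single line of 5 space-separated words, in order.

Answer: no no no no no

Derivation:
(251,5): row=0b11111011, col=0b101, row AND col = 0b1 = 1; 1 != 5 -> empty
(40,16): row=0b101000, col=0b10000, row AND col = 0b0 = 0; 0 != 16 -> empty
(95,96): col outside [0, 95] -> not filled
(63,68): col outside [0, 63] -> not filled
(176,153): row=0b10110000, col=0b10011001, row AND col = 0b10010000 = 144; 144 != 153 -> empty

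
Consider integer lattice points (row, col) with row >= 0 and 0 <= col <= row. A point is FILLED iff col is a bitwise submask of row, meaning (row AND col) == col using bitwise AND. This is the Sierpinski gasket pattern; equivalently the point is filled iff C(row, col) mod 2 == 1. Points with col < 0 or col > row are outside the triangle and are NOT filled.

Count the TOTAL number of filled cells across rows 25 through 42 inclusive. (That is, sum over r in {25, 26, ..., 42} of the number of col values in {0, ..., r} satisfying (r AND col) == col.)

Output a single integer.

Answer: 178

Derivation:
r25=11001 pc3: +8 =8
r26=11010 pc3: +8 =16
r27=11011 pc4: +16 =32
r28=11100 pc3: +8 =40
r29=11101 pc4: +16 =56
r30=11110 pc4: +16 =72
r31=11111 pc5: +32 =104
r32=100000 pc1: +2 =106
r33=100001 pc2: +4 =110
r34=100010 pc2: +4 =114
r35=100011 pc3: +8 =122
r36=100100 pc2: +4 =126
r37=100101 pc3: +8 =134
r38=100110 pc3: +8 =142
r39=100111 pc4: +16 =158
r40=101000 pc2: +4 =162
r41=101001 pc3: +8 =170
r42=101010 pc3: +8 =178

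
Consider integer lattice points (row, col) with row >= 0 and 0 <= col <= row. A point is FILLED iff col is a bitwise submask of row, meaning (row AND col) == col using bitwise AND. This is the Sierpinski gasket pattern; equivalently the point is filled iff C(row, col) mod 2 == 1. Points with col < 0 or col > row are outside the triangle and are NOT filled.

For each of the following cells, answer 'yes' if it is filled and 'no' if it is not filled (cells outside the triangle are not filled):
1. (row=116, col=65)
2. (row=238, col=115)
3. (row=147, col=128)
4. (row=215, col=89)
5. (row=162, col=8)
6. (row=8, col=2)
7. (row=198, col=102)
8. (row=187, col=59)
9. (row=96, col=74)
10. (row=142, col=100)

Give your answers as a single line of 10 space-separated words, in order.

(116,65): row=0b1110100, col=0b1000001, row AND col = 0b1000000 = 64; 64 != 65 -> empty
(238,115): row=0b11101110, col=0b1110011, row AND col = 0b1100010 = 98; 98 != 115 -> empty
(147,128): row=0b10010011, col=0b10000000, row AND col = 0b10000000 = 128; 128 == 128 -> filled
(215,89): row=0b11010111, col=0b1011001, row AND col = 0b1010001 = 81; 81 != 89 -> empty
(162,8): row=0b10100010, col=0b1000, row AND col = 0b0 = 0; 0 != 8 -> empty
(8,2): row=0b1000, col=0b10, row AND col = 0b0 = 0; 0 != 2 -> empty
(198,102): row=0b11000110, col=0b1100110, row AND col = 0b1000110 = 70; 70 != 102 -> empty
(187,59): row=0b10111011, col=0b111011, row AND col = 0b111011 = 59; 59 == 59 -> filled
(96,74): row=0b1100000, col=0b1001010, row AND col = 0b1000000 = 64; 64 != 74 -> empty
(142,100): row=0b10001110, col=0b1100100, row AND col = 0b100 = 4; 4 != 100 -> empty

Answer: no no yes no no no no yes no no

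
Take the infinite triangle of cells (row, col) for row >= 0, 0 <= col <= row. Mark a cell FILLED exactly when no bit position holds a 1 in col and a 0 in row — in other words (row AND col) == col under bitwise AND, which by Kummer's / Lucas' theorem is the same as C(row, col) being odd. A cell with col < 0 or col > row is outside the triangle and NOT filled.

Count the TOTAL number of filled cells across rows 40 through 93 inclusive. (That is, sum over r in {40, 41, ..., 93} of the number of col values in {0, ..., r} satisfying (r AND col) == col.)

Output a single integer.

r40=101000 pc2: +4 =4
r41=101001 pc3: +8 =12
r42=101010 pc3: +8 =20
r43=101011 pc4: +16 =36
r44=101100 pc3: +8 =44
r45=101101 pc4: +16 =60
r46=101110 pc4: +16 =76
r47=101111 pc5: +32 =108
r48=110000 pc2: +4 =112
r49=110001 pc3: +8 =120
r50=110010 pc3: +8 =128
r51=110011 pc4: +16 =144
r52=110100 pc3: +8 =152
r53=110101 pc4: +16 =168
r54=110110 pc4: +16 =184
r55=110111 pc5: +32 =216
r56=111000 pc3: +8 =224
r57=111001 pc4: +16 =240
r58=111010 pc4: +16 =256
r59=111011 pc5: +32 =288
r60=111100 pc4: +16 =304
r61=111101 pc5: +32 =336
r62=111110 pc5: +32 =368
r63=111111 pc6: +64 =432
r64=1000000 pc1: +2 =434
r65=1000001 pc2: +4 =438
r66=1000010 pc2: +4 =442
r67=1000011 pc3: +8 =450
r68=1000100 pc2: +4 =454
r69=1000101 pc3: +8 =462
r70=1000110 pc3: +8 =470
r71=1000111 pc4: +16 =486
r72=1001000 pc2: +4 =490
r73=1001001 pc3: +8 =498
r74=1001010 pc3: +8 =506
r75=1001011 pc4: +16 =522
r76=1001100 pc3: +8 =530
r77=1001101 pc4: +16 =546
r78=1001110 pc4: +16 =562
r79=1001111 pc5: +32 =594
r80=1010000 pc2: +4 =598
r81=1010001 pc3: +8 =606
r82=1010010 pc3: +8 =614
r83=1010011 pc4: +16 =630
r84=1010100 pc3: +8 =638
r85=1010101 pc4: +16 =654
r86=1010110 pc4: +16 =670
r87=1010111 pc5: +32 =702
r88=1011000 pc3: +8 =710
r89=1011001 pc4: +16 =726
r90=1011010 pc4: +16 =742
r91=1011011 pc5: +32 =774
r92=1011100 pc4: +16 =790
r93=1011101 pc5: +32 =822

Answer: 822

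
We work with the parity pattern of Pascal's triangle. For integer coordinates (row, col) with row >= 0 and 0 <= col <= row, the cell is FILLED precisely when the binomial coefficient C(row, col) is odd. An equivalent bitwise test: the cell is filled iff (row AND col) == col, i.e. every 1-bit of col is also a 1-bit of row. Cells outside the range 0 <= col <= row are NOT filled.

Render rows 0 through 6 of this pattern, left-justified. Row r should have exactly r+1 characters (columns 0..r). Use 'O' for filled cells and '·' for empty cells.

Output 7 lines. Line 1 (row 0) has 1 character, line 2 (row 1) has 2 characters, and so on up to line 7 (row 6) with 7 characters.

r0=0: O
r1=1: OO
r2=10: O·O
r3=11: OOOO
r4=100: O···O
r5=101: OO··OO
r6=110: O·O·O·O

Answer: O
OO
O·O
OOOO
O···O
OO··OO
O·O·O·O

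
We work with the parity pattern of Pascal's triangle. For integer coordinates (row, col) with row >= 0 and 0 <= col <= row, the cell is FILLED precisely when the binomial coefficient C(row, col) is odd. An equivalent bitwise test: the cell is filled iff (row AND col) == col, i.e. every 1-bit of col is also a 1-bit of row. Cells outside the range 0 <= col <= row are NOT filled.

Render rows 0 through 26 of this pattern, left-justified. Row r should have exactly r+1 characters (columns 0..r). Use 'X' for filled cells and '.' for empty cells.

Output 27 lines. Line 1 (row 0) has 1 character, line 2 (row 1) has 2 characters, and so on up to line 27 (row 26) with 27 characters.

Answer: X
XX
X.X
XXXX
X...X
XX..XX
X.X.X.X
XXXXXXXX
X.......X
XX......XX
X.X.....X.X
XXXX....XXXX
X...X...X...X
XX..XX..XX..XX
X.X.X.X.X.X.X.X
XXXXXXXXXXXXXXXX
X...............X
XX..............XX
X.X.............X.X
XXXX............XXXX
X...X...........X...X
XX..XX..........XX..XX
X.X.X.X.........X.X.X.X
XXXXXXXX........XXXXXXXX
X.......X.......X.......X
XX......XX......XX......XX
X.X.....X.X.....X.X.....X.X

Derivation:
r0=0: X
r1=1: XX
r2=10: X.X
r3=11: XXXX
r4=100: X...X
r5=101: XX..XX
r6=110: X.X.X.X
r7=111: XXXXXXXX
r8=1000: X.......X
r9=1001: XX......XX
r10=1010: X.X.....X.X
r11=1011: XXXX....XXXX
r12=1100: X...X...X...X
r13=1101: XX..XX..XX..XX
r14=1110: X.X.X.X.X.X.X.X
r15=1111: XXXXXXXXXXXXXXXX
r16=10000: X...............X
r17=10001: XX..............XX
r18=10010: X.X.............X.X
r19=10011: XXXX............XXXX
r20=10100: X...X...........X...X
r21=10101: XX..XX..........XX..XX
r22=10110: X.X.X.X.........X.X.X.X
r23=10111: XXXXXXXX........XXXXXXXX
r24=11000: X.......X.......X.......X
r25=11001: XX......XX......XX......XX
r26=11010: X.X.....X.X.....X.X.....X.X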